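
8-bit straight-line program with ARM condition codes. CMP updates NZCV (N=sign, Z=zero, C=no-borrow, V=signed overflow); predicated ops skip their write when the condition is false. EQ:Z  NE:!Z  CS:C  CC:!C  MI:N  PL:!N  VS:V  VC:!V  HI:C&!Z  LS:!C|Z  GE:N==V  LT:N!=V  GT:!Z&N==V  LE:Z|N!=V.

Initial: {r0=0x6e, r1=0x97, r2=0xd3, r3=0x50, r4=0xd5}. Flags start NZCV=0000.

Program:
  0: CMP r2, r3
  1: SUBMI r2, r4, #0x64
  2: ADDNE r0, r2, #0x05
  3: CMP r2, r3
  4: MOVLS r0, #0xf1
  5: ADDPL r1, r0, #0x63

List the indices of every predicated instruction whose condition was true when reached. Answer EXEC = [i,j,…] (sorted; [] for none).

[0] flags=1010 → (cmp)
[1] flags=1010 MI?T → r2=0x71
[2] flags=1010 NE?T → r0=0x76
[3] flags=0010 → (cmp)
[4] flags=0010 LS?F → skip
[5] flags=0010 PL?T → r1=0xd9

EXEC = [1,2,5]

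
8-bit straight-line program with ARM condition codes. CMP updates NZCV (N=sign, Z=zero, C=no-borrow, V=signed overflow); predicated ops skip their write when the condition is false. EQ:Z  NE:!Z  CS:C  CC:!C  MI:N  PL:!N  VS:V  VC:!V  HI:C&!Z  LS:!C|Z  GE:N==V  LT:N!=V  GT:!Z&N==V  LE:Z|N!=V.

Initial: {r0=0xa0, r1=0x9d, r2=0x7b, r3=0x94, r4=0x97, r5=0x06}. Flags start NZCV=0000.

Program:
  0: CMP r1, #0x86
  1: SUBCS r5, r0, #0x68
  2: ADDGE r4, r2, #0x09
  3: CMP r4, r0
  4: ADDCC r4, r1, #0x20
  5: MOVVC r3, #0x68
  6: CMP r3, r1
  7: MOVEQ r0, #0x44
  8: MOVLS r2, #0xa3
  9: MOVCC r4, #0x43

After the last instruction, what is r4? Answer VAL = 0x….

[0] flags=0010 → (cmp)
[1] flags=0010 CS?T → r5=0x38
[2] flags=0010 GE?T → r4=0x84
[3] flags=1000 → (cmp)
[4] flags=1000 CC?T → r4=0xbd
[5] flags=1000 VC?T → r3=0x68
[6] flags=1001 → (cmp)
[7] flags=1001 EQ?F → skip
[8] flags=1001 LS?T → r2=0xa3
[9] flags=1001 CC?T → r4=0x43

VAL = 0x43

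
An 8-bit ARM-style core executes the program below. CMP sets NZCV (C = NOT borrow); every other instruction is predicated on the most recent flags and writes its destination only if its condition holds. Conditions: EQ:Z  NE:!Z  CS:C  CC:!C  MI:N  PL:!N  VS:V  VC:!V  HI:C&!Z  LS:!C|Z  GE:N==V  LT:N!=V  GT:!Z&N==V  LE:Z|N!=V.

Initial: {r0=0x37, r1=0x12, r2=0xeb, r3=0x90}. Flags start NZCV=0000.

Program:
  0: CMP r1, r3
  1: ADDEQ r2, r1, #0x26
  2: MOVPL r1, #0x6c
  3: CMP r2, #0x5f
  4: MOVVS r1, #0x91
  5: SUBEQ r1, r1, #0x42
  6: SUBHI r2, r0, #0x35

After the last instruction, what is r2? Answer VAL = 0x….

VAL = 0x02

0: ✓ CMP  NZCV=1001
1: · ADDEQ
2: · MOVPL
3: ✓ CMP  NZCV=1010
4: · MOVVS
5: · SUBEQ
6: ✓ SUBHI  r2←0x02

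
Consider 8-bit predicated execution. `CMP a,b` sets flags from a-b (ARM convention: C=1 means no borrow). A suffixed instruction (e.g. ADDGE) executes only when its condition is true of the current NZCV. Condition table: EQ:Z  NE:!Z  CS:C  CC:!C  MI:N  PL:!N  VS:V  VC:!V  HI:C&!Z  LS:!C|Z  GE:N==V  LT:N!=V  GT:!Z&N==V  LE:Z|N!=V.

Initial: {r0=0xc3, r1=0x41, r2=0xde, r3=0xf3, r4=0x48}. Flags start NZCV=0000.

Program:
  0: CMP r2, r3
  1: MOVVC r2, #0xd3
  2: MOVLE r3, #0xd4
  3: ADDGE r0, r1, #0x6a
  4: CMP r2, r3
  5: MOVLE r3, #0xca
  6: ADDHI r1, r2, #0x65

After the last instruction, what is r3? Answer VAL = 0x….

0: ✓ CMP  NZCV=1000
1: ✓ MOVVC  r2←0xd3
2: ✓ MOVLE  r3←0xd4
3: · ADDGE
4: ✓ CMP  NZCV=1000
5: ✓ MOVLE  r3←0xca
6: · ADDHI

VAL = 0xca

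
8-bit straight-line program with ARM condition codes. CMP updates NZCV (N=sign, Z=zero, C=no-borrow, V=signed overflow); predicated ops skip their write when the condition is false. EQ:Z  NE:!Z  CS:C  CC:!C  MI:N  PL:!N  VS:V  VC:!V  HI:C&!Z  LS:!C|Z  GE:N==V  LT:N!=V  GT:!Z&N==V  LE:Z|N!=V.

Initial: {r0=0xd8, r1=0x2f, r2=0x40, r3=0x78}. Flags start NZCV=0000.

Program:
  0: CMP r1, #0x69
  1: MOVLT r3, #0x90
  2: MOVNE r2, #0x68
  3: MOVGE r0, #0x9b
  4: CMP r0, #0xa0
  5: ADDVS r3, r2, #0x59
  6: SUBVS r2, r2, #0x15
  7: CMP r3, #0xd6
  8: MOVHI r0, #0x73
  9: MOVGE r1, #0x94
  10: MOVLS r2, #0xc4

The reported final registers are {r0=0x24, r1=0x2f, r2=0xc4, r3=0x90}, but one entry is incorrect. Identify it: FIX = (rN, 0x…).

[0] flags=1000 → (cmp)
[1] flags=1000 LT?T → r3=0x90
[2] flags=1000 NE?T → r2=0x68
[3] flags=1000 GE?F → skip
[4] flags=0010 → (cmp)
[5] flags=0010 VS?F → skip
[6] flags=0010 VS?F → skip
[7] flags=1000 → (cmp)
[8] flags=1000 HI?F → skip
[9] flags=1000 GE?F → skip
[10] flags=1000 LS?T → r2=0xc4

FIX = (r0, 0xd8)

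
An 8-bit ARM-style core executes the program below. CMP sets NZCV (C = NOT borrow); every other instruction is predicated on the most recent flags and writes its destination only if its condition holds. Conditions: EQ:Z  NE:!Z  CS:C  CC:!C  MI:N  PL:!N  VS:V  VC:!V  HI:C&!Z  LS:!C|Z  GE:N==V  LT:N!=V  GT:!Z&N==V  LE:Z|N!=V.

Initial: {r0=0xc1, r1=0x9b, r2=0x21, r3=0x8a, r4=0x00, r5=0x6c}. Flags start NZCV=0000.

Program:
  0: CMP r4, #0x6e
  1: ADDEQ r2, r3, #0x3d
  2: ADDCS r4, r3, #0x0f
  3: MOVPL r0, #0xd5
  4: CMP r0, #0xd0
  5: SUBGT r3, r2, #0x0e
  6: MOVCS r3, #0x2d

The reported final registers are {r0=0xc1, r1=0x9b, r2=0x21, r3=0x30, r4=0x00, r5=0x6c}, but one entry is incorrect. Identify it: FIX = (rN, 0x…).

[0] flags=1000 → (cmp)
[1] flags=1000 EQ?F → skip
[2] flags=1000 CS?F → skip
[3] flags=1000 PL?F → skip
[4] flags=1000 → (cmp)
[5] flags=1000 GT?F → skip
[6] flags=1000 CS?F → skip

FIX = (r3, 0x8a)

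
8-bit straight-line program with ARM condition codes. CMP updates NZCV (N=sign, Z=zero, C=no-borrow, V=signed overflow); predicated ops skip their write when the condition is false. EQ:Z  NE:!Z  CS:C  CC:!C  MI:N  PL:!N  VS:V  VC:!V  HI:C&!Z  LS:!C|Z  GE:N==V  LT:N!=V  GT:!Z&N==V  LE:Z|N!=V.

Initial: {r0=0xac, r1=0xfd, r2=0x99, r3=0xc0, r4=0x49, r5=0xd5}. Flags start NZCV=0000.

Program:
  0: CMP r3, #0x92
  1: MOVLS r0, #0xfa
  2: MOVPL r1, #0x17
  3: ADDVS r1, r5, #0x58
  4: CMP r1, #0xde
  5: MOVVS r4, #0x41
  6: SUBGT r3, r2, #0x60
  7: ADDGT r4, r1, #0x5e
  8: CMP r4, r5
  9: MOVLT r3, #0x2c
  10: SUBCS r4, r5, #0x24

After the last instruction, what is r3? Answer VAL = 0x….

VAL = 0x39

[0] flags=0010 → (cmp)
[1] flags=0010 LS?F → skip
[2] flags=0010 PL?T → r1=0x17
[3] flags=0010 VS?F → skip
[4] flags=0000 → (cmp)
[5] flags=0000 VS?F → skip
[6] flags=0000 GT?T → r3=0x39
[7] flags=0000 GT?T → r4=0x75
[8] flags=1001 → (cmp)
[9] flags=1001 LT?F → skip
[10] flags=1001 CS?F → skip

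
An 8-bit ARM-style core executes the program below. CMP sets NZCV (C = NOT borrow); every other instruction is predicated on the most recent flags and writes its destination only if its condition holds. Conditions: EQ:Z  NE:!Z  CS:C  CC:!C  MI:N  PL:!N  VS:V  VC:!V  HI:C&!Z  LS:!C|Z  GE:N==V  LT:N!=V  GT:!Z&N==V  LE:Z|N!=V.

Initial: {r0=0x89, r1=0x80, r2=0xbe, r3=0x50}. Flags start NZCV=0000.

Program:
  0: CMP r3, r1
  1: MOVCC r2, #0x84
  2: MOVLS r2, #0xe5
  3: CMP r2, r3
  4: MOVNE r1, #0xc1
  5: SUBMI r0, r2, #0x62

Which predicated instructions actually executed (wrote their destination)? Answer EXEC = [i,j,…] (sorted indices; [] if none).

[0] flags=1001 → (cmp)
[1] flags=1001 CC?T → r2=0x84
[2] flags=1001 LS?T → r2=0xe5
[3] flags=1010 → (cmp)
[4] flags=1010 NE?T → r1=0xc1
[5] flags=1010 MI?T → r0=0x83

EXEC = [1,2,4,5]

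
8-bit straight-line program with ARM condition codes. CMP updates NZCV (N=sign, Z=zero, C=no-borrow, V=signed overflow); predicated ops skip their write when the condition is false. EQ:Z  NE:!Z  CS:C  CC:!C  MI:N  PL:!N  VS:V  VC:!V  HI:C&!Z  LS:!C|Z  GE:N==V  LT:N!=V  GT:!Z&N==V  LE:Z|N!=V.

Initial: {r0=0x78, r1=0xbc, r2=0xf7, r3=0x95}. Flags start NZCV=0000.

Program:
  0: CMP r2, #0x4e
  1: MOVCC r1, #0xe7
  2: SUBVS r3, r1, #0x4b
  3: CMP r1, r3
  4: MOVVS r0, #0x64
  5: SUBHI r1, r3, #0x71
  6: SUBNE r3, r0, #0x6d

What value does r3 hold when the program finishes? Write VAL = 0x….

0: ✓ CMP  NZCV=1010
1: · MOVCC
2: · SUBVS
3: ✓ CMP  NZCV=0010
4: · MOVVS
5: ✓ SUBHI  r1←0x24
6: ✓ SUBNE  r3←0x0b

VAL = 0x0b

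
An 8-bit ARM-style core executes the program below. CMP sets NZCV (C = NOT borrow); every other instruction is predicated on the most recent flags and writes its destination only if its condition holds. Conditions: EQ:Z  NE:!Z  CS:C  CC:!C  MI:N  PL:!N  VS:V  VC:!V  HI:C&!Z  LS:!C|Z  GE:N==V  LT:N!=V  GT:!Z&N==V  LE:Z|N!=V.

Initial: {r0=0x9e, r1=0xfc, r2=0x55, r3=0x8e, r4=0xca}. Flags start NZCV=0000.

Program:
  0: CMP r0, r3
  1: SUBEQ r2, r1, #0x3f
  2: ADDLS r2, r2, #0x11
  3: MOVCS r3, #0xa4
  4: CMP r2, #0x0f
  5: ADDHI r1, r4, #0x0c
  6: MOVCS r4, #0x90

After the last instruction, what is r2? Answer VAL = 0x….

0: ✓ CMP  NZCV=0010
1: · SUBEQ
2: · ADDLS
3: ✓ MOVCS  r3←0xa4
4: ✓ CMP  NZCV=0010
5: ✓ ADDHI  r1←0xd6
6: ✓ MOVCS  r4←0x90

VAL = 0x55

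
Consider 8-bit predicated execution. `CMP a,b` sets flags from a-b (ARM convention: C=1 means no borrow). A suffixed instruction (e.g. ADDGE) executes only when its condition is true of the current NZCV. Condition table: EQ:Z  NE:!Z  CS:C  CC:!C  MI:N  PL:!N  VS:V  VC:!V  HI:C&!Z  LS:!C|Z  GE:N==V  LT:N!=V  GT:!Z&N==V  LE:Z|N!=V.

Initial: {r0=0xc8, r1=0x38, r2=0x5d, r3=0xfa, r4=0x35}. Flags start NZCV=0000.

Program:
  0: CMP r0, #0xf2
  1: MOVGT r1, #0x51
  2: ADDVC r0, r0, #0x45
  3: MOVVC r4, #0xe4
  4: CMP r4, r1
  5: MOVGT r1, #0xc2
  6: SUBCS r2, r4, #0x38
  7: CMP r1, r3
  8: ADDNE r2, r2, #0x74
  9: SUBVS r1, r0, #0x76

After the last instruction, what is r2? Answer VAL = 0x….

VAL = 0x20

[0] flags=1000 → (cmp)
[1] flags=1000 GT?F → skip
[2] flags=1000 VC?T → r0=0x0d
[3] flags=1000 VC?T → r4=0xe4
[4] flags=1010 → (cmp)
[5] flags=1010 GT?F → skip
[6] flags=1010 CS?T → r2=0xac
[7] flags=0000 → (cmp)
[8] flags=0000 NE?T → r2=0x20
[9] flags=0000 VS?F → skip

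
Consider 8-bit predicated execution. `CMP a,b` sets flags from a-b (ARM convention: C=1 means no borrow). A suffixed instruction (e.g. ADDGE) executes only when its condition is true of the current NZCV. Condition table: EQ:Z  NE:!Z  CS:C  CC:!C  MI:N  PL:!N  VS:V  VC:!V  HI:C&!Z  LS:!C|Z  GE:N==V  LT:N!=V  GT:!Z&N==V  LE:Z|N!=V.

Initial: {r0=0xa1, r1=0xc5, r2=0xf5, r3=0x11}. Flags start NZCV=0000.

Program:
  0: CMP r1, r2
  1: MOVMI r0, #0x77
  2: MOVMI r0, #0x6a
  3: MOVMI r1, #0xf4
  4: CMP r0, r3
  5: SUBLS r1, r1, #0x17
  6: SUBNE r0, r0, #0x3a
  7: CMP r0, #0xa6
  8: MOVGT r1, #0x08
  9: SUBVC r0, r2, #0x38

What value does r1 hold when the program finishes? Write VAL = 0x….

0: ✓ CMP  NZCV=1000
1: ✓ MOVMI  r0←0x77
2: ✓ MOVMI  r0←0x6a
3: ✓ MOVMI  r1←0xf4
4: ✓ CMP  NZCV=0010
5: · SUBLS
6: ✓ SUBNE  r0←0x30
7: ✓ CMP  NZCV=1001
8: ✓ MOVGT  r1←0x08
9: · SUBVC

VAL = 0x08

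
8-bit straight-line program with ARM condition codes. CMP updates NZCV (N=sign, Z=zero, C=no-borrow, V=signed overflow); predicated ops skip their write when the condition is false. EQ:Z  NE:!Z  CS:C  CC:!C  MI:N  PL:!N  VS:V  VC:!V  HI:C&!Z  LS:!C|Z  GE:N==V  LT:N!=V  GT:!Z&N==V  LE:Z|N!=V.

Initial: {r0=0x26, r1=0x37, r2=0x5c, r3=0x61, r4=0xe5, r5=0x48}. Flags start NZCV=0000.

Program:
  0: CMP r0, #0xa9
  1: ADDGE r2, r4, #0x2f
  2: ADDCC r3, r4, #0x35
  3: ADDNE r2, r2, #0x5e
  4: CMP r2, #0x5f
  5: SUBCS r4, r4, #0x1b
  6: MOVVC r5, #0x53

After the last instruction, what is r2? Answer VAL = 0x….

VAL = 0x72

0: ✓ CMP  NZCV=0000
1: ✓ ADDGE  r2←0x14
2: ✓ ADDCC  r3←0x1a
3: ✓ ADDNE  r2←0x72
4: ✓ CMP  NZCV=0010
5: ✓ SUBCS  r4←0xca
6: ✓ MOVVC  r5←0x53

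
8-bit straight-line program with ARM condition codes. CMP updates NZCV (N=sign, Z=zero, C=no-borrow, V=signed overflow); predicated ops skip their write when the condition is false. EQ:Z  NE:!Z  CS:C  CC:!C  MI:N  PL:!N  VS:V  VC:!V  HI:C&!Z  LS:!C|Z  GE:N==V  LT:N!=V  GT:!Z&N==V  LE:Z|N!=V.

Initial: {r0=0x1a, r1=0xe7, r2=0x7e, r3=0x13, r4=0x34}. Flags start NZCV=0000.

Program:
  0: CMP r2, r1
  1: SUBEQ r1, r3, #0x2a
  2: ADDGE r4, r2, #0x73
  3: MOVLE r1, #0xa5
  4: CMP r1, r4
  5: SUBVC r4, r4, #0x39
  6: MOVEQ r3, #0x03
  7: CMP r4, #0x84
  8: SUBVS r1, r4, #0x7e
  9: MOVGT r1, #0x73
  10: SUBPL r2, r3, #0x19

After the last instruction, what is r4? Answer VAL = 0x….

VAL = 0xb8

0: ✓ CMP  NZCV=1001
1: · SUBEQ
2: ✓ ADDGE  r4←0xf1
3: · MOVLE
4: ✓ CMP  NZCV=1000
5: ✓ SUBVC  r4←0xb8
6: · MOVEQ
7: ✓ CMP  NZCV=0010
8: · SUBVS
9: ✓ MOVGT  r1←0x73
10: ✓ SUBPL  r2←0xfa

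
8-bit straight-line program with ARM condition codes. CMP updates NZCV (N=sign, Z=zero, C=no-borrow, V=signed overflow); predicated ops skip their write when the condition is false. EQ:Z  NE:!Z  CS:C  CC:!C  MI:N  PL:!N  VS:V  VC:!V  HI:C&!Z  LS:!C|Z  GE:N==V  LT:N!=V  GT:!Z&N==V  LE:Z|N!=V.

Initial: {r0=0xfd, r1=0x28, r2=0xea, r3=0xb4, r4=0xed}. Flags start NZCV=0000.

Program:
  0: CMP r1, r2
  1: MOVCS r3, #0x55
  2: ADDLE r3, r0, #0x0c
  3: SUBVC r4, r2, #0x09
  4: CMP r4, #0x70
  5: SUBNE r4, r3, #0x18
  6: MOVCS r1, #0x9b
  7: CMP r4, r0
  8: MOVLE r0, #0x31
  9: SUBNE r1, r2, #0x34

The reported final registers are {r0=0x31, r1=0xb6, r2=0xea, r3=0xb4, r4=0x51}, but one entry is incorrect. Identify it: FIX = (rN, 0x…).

[0] flags=0000 → (cmp)
[1] flags=0000 CS?F → skip
[2] flags=0000 LE?F → skip
[3] flags=0000 VC?T → r4=0xe1
[4] flags=0011 → (cmp)
[5] flags=0011 NE?T → r4=0x9c
[6] flags=0011 CS?T → r1=0x9b
[7] flags=1000 → (cmp)
[8] flags=1000 LE?T → r0=0x31
[9] flags=1000 NE?T → r1=0xb6

FIX = (r4, 0x9c)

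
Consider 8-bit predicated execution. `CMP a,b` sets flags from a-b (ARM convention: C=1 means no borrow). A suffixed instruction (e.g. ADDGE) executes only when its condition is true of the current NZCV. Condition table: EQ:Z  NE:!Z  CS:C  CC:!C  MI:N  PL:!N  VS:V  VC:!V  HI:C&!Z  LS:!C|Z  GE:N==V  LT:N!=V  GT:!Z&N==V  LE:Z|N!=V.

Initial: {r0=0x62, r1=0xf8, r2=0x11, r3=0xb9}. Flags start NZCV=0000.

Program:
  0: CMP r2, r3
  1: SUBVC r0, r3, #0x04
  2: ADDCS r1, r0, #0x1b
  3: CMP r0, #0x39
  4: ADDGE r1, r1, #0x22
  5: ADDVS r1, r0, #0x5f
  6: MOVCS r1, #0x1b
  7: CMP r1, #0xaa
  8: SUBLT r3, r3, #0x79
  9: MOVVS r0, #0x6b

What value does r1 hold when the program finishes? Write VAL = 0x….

0: ✓ CMP  NZCV=0000
1: ✓ SUBVC  r0←0xb5
2: · ADDCS
3: ✓ CMP  NZCV=0011
4: · ADDGE
5: ✓ ADDVS  r1←0x14
6: ✓ MOVCS  r1←0x1b
7: ✓ CMP  NZCV=0000
8: · SUBLT
9: · MOVVS

VAL = 0x1b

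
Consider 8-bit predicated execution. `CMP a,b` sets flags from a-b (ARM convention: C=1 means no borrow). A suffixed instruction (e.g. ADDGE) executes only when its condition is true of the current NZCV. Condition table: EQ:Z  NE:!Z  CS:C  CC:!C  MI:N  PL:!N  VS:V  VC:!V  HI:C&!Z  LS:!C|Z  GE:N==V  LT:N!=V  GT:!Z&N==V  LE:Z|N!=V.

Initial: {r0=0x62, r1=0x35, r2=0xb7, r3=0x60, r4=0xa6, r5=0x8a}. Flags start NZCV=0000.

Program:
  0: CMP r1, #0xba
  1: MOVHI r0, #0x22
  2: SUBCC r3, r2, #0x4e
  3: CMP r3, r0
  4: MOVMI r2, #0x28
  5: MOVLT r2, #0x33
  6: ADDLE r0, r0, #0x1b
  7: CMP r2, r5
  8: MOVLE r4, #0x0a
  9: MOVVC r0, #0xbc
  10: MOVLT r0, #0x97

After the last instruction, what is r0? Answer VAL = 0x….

VAL = 0xbc

[0] flags=0000 → (cmp)
[1] flags=0000 HI?F → skip
[2] flags=0000 CC?T → r3=0x69
[3] flags=0010 → (cmp)
[4] flags=0010 MI?F → skip
[5] flags=0010 LT?F → skip
[6] flags=0010 LE?F → skip
[7] flags=0010 → (cmp)
[8] flags=0010 LE?F → skip
[9] flags=0010 VC?T → r0=0xbc
[10] flags=0010 LT?F → skip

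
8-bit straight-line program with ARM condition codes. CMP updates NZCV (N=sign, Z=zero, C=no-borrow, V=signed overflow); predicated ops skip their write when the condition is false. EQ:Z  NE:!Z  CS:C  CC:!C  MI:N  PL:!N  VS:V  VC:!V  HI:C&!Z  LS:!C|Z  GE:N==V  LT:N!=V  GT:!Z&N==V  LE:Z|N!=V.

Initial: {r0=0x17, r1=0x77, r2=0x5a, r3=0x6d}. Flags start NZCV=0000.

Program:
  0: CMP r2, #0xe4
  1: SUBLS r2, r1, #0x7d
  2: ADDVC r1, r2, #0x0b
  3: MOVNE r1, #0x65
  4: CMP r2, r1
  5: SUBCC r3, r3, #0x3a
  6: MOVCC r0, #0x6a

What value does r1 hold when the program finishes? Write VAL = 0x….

[0] flags=0000 → (cmp)
[1] flags=0000 LS?T → r2=0xfa
[2] flags=0000 VC?T → r1=0x05
[3] flags=0000 NE?T → r1=0x65
[4] flags=1010 → (cmp)
[5] flags=1010 CC?F → skip
[6] flags=1010 CC?F → skip

VAL = 0x65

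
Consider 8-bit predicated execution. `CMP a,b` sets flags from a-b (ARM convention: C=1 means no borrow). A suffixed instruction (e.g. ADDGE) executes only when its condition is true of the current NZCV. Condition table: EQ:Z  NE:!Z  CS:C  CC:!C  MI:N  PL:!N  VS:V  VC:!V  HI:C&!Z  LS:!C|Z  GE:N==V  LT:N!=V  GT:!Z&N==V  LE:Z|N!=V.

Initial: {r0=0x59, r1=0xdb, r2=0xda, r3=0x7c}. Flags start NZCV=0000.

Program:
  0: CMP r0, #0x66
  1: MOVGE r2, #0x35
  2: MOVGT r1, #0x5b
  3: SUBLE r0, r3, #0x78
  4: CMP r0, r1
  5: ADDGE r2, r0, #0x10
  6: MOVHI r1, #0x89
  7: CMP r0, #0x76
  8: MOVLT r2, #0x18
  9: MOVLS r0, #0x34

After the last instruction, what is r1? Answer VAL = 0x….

VAL = 0xdb

[0] flags=1000 → (cmp)
[1] flags=1000 GE?F → skip
[2] flags=1000 GT?F → skip
[3] flags=1000 LE?T → r0=0x04
[4] flags=0000 → (cmp)
[5] flags=0000 GE?T → r2=0x14
[6] flags=0000 HI?F → skip
[7] flags=1000 → (cmp)
[8] flags=1000 LT?T → r2=0x18
[9] flags=1000 LS?T → r0=0x34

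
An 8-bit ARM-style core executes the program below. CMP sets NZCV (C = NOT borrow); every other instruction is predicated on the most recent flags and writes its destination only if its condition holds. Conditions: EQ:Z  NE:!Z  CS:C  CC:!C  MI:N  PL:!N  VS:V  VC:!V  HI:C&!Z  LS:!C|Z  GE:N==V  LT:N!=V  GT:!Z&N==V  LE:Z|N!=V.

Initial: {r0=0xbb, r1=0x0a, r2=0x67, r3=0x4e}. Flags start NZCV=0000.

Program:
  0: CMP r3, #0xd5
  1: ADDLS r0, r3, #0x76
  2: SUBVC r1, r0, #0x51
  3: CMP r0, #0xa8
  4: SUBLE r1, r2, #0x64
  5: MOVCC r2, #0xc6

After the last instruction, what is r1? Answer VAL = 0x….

0: ✓ CMP  NZCV=0000
1: ✓ ADDLS  r0←0xc4
2: ✓ SUBVC  r1←0x73
3: ✓ CMP  NZCV=0010
4: · SUBLE
5: · MOVCC

VAL = 0x73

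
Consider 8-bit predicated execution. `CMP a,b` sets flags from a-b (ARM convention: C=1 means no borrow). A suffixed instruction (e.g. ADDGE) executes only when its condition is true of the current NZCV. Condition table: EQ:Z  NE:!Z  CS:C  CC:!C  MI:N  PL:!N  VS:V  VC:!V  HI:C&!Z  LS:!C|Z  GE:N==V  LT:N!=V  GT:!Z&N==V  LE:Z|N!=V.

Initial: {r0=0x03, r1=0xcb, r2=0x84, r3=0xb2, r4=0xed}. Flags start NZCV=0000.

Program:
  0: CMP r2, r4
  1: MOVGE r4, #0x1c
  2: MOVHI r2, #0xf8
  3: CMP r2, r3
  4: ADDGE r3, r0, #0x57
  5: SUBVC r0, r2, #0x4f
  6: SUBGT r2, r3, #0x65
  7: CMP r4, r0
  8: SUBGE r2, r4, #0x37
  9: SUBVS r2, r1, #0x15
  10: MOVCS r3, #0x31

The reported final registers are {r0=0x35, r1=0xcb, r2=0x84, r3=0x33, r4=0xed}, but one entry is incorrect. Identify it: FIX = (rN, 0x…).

FIX = (r3, 0x31)

[0] flags=1000 → (cmp)
[1] flags=1000 GE?F → skip
[2] flags=1000 HI?F → skip
[3] flags=1000 → (cmp)
[4] flags=1000 GE?F → skip
[5] flags=1000 VC?T → r0=0x35
[6] flags=1000 GT?F → skip
[7] flags=1010 → (cmp)
[8] flags=1010 GE?F → skip
[9] flags=1010 VS?F → skip
[10] flags=1010 CS?T → r3=0x31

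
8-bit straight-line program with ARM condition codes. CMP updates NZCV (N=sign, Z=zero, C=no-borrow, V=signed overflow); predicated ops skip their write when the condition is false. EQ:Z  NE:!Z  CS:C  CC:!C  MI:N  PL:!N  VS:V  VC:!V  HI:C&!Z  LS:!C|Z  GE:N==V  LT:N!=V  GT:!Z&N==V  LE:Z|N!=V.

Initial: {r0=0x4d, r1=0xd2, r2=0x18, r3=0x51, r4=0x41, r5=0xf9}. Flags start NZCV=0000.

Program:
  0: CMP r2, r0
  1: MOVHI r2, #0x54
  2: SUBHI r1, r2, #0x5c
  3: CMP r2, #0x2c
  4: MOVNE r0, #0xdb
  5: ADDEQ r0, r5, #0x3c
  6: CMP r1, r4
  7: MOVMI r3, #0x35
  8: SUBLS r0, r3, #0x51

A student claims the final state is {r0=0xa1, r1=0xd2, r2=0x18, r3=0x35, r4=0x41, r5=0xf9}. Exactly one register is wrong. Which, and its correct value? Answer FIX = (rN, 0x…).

[0] flags=1000 → (cmp)
[1] flags=1000 HI?F → skip
[2] flags=1000 HI?F → skip
[3] flags=1000 → (cmp)
[4] flags=1000 NE?T → r0=0xdb
[5] flags=1000 EQ?F → skip
[6] flags=1010 → (cmp)
[7] flags=1010 MI?T → r3=0x35
[8] flags=1010 LS?F → skip

FIX = (r0, 0xdb)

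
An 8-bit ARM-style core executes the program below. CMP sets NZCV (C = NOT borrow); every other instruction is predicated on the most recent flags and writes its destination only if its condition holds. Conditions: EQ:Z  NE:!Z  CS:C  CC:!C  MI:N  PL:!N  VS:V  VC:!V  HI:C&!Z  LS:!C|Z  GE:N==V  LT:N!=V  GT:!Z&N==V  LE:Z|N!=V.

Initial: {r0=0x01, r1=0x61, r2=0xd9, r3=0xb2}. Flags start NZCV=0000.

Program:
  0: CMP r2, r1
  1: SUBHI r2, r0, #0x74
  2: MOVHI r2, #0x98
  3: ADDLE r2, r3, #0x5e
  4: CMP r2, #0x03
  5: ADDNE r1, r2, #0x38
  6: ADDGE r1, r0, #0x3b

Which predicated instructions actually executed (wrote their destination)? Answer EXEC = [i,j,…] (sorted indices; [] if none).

EXEC = [1,2,3,5,6]

0: ✓ CMP  NZCV=0011
1: ✓ SUBHI  r2←0x8d
2: ✓ MOVHI  r2←0x98
3: ✓ ADDLE  r2←0x10
4: ✓ CMP  NZCV=0010
5: ✓ ADDNE  r1←0x48
6: ✓ ADDGE  r1←0x3c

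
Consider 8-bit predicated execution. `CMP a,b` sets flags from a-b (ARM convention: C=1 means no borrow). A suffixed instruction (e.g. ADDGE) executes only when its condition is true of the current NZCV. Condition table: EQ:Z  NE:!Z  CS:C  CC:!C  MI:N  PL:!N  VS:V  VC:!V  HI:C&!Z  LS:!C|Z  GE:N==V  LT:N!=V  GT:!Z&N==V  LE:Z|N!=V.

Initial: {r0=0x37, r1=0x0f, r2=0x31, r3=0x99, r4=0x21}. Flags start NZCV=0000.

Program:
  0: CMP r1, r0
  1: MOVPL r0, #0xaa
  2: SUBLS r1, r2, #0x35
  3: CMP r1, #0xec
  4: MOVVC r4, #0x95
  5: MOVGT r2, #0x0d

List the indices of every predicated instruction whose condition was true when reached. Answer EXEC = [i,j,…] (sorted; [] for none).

0: ✓ CMP  NZCV=1000
1: · MOVPL
2: ✓ SUBLS  r1←0xfc
3: ✓ CMP  NZCV=0010
4: ✓ MOVVC  r4←0x95
5: ✓ MOVGT  r2←0x0d

EXEC = [2,4,5]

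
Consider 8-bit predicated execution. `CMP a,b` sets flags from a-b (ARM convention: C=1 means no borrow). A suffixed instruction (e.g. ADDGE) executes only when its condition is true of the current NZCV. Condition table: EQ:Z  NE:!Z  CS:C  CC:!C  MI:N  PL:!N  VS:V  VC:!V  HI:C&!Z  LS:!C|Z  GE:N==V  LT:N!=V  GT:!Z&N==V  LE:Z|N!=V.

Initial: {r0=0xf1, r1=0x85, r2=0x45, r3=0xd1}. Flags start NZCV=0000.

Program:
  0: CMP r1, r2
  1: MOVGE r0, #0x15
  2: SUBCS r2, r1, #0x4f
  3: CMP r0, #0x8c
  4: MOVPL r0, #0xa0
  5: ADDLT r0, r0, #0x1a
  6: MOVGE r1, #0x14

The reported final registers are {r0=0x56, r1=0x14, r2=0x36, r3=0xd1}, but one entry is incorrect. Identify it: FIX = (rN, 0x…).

FIX = (r0, 0xa0)

[0] flags=0011 → (cmp)
[1] flags=0011 GE?F → skip
[2] flags=0011 CS?T → r2=0x36
[3] flags=0010 → (cmp)
[4] flags=0010 PL?T → r0=0xa0
[5] flags=0010 LT?F → skip
[6] flags=0010 GE?T → r1=0x14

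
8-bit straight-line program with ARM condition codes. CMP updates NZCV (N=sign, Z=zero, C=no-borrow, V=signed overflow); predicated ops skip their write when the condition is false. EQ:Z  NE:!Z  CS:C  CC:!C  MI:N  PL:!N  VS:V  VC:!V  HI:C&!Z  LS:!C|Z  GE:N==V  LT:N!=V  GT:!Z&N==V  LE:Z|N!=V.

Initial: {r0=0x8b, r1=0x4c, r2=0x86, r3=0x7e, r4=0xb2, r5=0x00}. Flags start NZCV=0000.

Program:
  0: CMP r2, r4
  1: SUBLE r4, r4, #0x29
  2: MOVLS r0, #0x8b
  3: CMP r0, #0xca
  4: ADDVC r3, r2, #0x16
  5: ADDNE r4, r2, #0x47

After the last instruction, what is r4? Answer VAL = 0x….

VAL = 0xcd

[0] flags=1000 → (cmp)
[1] flags=1000 LE?T → r4=0x89
[2] flags=1000 LS?T → r0=0x8b
[3] flags=1000 → (cmp)
[4] flags=1000 VC?T → r3=0x9c
[5] flags=1000 NE?T → r4=0xcd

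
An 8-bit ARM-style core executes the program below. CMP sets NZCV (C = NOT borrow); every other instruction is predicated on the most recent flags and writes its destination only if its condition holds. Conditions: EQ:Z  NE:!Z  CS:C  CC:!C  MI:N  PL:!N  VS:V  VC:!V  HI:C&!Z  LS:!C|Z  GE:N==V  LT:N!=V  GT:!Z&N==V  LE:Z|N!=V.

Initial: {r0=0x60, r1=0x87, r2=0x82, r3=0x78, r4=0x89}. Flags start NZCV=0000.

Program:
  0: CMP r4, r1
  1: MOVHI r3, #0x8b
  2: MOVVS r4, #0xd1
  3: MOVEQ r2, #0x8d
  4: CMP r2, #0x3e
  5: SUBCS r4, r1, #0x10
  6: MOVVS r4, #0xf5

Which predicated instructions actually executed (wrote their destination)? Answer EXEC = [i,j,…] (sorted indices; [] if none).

[0] flags=0010 → (cmp)
[1] flags=0010 HI?T → r3=0x8b
[2] flags=0010 VS?F → skip
[3] flags=0010 EQ?F → skip
[4] flags=0011 → (cmp)
[5] flags=0011 CS?T → r4=0x77
[6] flags=0011 VS?T → r4=0xf5

EXEC = [1,5,6]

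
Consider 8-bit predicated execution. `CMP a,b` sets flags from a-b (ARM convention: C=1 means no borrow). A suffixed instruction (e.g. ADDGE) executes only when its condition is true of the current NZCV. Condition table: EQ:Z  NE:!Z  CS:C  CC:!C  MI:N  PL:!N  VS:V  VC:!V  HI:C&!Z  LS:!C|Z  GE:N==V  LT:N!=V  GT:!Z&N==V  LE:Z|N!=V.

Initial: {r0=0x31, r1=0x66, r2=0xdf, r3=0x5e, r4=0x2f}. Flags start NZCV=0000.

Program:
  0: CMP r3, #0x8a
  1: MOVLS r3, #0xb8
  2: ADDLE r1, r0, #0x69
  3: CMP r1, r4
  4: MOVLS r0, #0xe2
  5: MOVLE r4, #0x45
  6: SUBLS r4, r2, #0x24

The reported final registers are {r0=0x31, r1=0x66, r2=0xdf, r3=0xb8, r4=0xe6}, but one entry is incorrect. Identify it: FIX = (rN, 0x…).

0: ✓ CMP  NZCV=1001
1: ✓ MOVLS  r3←0xb8
2: · ADDLE
3: ✓ CMP  NZCV=0010
4: · MOVLS
5: · MOVLE
6: · SUBLS

FIX = (r4, 0x2f)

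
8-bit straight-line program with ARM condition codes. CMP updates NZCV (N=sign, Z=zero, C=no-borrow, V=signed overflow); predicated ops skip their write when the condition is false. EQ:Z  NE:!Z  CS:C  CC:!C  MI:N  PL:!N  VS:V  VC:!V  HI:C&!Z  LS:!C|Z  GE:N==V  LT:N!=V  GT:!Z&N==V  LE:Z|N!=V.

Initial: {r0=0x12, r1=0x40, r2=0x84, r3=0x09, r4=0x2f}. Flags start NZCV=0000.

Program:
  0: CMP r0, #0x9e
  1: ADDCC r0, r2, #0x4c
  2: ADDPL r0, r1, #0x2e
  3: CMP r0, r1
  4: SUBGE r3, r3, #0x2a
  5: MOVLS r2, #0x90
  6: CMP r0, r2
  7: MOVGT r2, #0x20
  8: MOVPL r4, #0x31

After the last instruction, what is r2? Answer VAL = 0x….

VAL = 0x20

0: ✓ CMP  NZCV=0000
1: ✓ ADDCC  r0←0xd0
2: ✓ ADDPL  r0←0x6e
3: ✓ CMP  NZCV=0010
4: ✓ SUBGE  r3←0xdf
5: · MOVLS
6: ✓ CMP  NZCV=1001
7: ✓ MOVGT  r2←0x20
8: · MOVPL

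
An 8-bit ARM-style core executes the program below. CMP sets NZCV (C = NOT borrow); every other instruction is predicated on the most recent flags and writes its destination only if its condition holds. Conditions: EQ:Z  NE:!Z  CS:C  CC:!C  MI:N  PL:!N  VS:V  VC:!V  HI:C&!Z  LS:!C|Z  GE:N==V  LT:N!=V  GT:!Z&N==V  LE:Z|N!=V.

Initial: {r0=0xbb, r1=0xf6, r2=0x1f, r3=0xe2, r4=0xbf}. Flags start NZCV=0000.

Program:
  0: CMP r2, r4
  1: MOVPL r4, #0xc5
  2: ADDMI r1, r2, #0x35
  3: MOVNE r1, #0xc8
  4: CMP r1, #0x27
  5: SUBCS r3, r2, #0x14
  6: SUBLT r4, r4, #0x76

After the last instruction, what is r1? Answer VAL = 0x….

[0] flags=0000 → (cmp)
[1] flags=0000 PL?T → r4=0xc5
[2] flags=0000 MI?F → skip
[3] flags=0000 NE?T → r1=0xc8
[4] flags=1010 → (cmp)
[5] flags=1010 CS?T → r3=0x0b
[6] flags=1010 LT?T → r4=0x4f

VAL = 0xc8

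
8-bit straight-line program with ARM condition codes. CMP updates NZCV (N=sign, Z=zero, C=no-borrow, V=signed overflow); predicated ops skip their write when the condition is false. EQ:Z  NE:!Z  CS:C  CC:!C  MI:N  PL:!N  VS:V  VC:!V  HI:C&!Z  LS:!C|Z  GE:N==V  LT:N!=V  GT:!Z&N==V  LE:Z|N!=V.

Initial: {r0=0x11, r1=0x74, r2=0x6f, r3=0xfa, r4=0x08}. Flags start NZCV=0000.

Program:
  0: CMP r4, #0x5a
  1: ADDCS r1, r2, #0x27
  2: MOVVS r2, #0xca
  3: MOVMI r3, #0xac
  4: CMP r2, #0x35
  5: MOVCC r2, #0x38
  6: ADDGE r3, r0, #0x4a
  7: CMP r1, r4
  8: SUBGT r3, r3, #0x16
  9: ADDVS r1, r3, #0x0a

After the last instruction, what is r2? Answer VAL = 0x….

VAL = 0x6f

0: ✓ CMP  NZCV=1000
1: · ADDCS
2: · MOVVS
3: ✓ MOVMI  r3←0xac
4: ✓ CMP  NZCV=0010
5: · MOVCC
6: ✓ ADDGE  r3←0x5b
7: ✓ CMP  NZCV=0010
8: ✓ SUBGT  r3←0x45
9: · ADDVS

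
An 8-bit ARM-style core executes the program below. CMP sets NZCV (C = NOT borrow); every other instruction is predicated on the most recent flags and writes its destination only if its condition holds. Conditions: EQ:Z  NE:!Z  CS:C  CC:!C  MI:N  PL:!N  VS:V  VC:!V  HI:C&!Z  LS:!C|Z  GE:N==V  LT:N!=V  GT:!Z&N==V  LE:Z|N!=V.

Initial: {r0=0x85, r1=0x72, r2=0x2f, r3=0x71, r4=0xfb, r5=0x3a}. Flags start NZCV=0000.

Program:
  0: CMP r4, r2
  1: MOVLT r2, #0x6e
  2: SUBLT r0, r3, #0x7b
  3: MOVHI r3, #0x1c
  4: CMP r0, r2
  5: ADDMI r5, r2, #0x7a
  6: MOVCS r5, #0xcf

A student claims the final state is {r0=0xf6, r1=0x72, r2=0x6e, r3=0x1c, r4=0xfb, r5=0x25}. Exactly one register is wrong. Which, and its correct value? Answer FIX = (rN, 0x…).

FIX = (r5, 0xcf)

[0] flags=1010 → (cmp)
[1] flags=1010 LT?T → r2=0x6e
[2] flags=1010 LT?T → r0=0xf6
[3] flags=1010 HI?T → r3=0x1c
[4] flags=1010 → (cmp)
[5] flags=1010 MI?T → r5=0xe8
[6] flags=1010 CS?T → r5=0xcf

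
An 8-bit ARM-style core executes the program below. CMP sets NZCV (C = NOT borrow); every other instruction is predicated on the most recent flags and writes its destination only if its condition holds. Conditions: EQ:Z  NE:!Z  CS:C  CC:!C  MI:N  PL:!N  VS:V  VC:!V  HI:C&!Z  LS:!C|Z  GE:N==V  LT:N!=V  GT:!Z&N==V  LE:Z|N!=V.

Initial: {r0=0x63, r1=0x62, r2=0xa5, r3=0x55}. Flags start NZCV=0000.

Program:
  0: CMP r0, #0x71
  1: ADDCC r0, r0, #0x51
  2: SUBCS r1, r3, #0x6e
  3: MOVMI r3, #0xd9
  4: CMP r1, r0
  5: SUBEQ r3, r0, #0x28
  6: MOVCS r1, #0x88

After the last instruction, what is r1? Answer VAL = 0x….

0: ✓ CMP  NZCV=1000
1: ✓ ADDCC  r0←0xb4
2: · SUBCS
3: ✓ MOVMI  r3←0xd9
4: ✓ CMP  NZCV=1001
5: · SUBEQ
6: · MOVCS

VAL = 0x62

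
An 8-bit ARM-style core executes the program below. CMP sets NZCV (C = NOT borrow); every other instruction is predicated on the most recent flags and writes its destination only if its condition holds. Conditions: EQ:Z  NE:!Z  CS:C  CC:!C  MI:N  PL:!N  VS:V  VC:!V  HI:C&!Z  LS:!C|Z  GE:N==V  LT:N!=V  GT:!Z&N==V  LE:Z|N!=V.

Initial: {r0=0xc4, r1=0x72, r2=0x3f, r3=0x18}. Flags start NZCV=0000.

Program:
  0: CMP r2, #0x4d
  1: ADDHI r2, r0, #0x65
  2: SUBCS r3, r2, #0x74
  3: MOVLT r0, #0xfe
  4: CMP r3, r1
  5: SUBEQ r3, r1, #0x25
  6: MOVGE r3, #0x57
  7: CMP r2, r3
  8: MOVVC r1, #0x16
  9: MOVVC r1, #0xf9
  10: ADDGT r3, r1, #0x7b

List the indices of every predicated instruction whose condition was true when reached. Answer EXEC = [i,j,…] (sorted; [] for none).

EXEC = [3,8,9,10]

0: ✓ CMP  NZCV=1000
1: · ADDHI
2: · SUBCS
3: ✓ MOVLT  r0←0xfe
4: ✓ CMP  NZCV=1000
5: · SUBEQ
6: · MOVGE
7: ✓ CMP  NZCV=0010
8: ✓ MOVVC  r1←0x16
9: ✓ MOVVC  r1←0xf9
10: ✓ ADDGT  r3←0x74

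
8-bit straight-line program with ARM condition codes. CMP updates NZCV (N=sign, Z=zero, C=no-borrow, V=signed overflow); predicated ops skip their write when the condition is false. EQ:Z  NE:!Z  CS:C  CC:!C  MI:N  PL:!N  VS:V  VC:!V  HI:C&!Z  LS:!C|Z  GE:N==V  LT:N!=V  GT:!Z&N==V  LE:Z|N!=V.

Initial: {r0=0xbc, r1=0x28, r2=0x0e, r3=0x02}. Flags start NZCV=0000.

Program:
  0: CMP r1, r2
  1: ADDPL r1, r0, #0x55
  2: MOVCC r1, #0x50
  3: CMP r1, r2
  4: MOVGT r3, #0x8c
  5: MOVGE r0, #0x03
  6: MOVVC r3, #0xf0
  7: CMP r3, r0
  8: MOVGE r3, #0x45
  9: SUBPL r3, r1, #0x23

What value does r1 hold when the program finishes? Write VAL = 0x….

VAL = 0x11

0: ✓ CMP  NZCV=0010
1: ✓ ADDPL  r1←0x11
2: · MOVCC
3: ✓ CMP  NZCV=0010
4: ✓ MOVGT  r3←0x8c
5: ✓ MOVGE  r0←0x03
6: ✓ MOVVC  r3←0xf0
7: ✓ CMP  NZCV=1010
8: · MOVGE
9: · SUBPL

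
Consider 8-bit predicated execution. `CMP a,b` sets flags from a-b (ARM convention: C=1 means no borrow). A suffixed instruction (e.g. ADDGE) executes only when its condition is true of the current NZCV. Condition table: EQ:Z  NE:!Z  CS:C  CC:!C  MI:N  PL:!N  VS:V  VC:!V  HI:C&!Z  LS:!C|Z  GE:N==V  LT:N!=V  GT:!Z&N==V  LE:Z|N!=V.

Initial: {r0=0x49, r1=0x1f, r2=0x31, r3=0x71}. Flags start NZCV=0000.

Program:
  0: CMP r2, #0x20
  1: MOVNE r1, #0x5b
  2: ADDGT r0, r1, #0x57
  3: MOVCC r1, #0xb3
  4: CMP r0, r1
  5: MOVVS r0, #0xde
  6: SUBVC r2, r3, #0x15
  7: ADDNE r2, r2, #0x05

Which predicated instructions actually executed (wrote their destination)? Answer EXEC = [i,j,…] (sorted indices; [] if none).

EXEC = [1,2,5,7]

0: ✓ CMP  NZCV=0010
1: ✓ MOVNE  r1←0x5b
2: ✓ ADDGT  r0←0xb2
3: · MOVCC
4: ✓ CMP  NZCV=0011
5: ✓ MOVVS  r0←0xde
6: · SUBVC
7: ✓ ADDNE  r2←0x36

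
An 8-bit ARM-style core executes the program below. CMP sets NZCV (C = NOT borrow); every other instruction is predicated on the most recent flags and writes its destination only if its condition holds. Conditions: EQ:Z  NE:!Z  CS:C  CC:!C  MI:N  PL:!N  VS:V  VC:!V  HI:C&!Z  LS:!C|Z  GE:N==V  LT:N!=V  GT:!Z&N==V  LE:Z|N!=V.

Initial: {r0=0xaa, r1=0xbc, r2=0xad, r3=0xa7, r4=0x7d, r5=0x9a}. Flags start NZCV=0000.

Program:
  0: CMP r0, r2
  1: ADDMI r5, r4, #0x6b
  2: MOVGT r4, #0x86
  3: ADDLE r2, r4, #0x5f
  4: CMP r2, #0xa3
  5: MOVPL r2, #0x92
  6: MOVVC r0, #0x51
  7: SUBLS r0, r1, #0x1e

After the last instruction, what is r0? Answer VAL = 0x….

[0] flags=1000 → (cmp)
[1] flags=1000 MI?T → r5=0xe8
[2] flags=1000 GT?F → skip
[3] flags=1000 LE?T → r2=0xdc
[4] flags=0010 → (cmp)
[5] flags=0010 PL?T → r2=0x92
[6] flags=0010 VC?T → r0=0x51
[7] flags=0010 LS?F → skip

VAL = 0x51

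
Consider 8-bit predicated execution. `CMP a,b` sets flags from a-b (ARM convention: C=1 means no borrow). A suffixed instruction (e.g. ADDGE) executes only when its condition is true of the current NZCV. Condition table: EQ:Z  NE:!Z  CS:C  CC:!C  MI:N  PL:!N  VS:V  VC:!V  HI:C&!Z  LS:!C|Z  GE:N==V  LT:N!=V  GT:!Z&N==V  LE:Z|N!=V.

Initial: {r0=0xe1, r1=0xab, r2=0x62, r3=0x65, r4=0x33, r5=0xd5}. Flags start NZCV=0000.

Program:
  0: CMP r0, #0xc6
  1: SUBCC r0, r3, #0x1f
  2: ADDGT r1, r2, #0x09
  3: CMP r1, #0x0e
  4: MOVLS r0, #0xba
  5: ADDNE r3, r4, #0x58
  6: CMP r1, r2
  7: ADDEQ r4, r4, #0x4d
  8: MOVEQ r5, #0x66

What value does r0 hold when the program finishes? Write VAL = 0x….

VAL = 0xe1

[0] flags=0010 → (cmp)
[1] flags=0010 CC?F → skip
[2] flags=0010 GT?T → r1=0x6b
[3] flags=0010 → (cmp)
[4] flags=0010 LS?F → skip
[5] flags=0010 NE?T → r3=0x8b
[6] flags=0010 → (cmp)
[7] flags=0010 EQ?F → skip
[8] flags=0010 EQ?F → skip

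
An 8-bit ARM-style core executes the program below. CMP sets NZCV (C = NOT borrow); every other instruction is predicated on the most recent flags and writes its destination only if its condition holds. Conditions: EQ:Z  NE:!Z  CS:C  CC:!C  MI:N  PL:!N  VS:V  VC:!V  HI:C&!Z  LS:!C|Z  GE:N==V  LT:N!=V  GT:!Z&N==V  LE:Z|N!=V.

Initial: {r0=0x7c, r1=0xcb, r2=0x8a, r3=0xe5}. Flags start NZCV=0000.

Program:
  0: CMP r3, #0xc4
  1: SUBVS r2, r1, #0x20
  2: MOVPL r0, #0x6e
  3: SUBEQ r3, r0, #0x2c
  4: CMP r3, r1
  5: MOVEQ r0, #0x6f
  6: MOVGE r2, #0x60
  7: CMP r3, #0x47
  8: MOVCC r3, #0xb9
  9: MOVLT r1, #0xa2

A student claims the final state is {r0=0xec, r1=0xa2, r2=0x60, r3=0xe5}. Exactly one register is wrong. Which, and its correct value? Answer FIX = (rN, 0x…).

[0] flags=0010 → (cmp)
[1] flags=0010 VS?F → skip
[2] flags=0010 PL?T → r0=0x6e
[3] flags=0010 EQ?F → skip
[4] flags=0010 → (cmp)
[5] flags=0010 EQ?F → skip
[6] flags=0010 GE?T → r2=0x60
[7] flags=1010 → (cmp)
[8] flags=1010 CC?F → skip
[9] flags=1010 LT?T → r1=0xa2

FIX = (r0, 0x6e)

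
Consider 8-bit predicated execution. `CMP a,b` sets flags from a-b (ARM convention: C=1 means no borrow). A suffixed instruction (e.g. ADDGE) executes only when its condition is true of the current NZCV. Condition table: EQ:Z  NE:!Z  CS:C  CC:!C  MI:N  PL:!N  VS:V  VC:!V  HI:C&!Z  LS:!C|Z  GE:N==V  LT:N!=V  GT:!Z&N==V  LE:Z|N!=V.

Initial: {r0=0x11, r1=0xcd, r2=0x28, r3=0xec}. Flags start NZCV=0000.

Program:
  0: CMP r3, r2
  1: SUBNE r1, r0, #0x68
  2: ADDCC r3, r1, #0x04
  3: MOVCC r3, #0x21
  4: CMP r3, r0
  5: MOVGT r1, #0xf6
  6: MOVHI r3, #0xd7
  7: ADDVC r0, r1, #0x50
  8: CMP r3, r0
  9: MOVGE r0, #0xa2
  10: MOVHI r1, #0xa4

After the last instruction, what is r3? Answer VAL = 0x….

VAL = 0xd7

0: ✓ CMP  NZCV=1010
1: ✓ SUBNE  r1←0xa9
2: · ADDCC
3: · MOVCC
4: ✓ CMP  NZCV=1010
5: · MOVGT
6: ✓ MOVHI  r3←0xd7
7: ✓ ADDVC  r0←0xf9
8: ✓ CMP  NZCV=1000
9: · MOVGE
10: · MOVHI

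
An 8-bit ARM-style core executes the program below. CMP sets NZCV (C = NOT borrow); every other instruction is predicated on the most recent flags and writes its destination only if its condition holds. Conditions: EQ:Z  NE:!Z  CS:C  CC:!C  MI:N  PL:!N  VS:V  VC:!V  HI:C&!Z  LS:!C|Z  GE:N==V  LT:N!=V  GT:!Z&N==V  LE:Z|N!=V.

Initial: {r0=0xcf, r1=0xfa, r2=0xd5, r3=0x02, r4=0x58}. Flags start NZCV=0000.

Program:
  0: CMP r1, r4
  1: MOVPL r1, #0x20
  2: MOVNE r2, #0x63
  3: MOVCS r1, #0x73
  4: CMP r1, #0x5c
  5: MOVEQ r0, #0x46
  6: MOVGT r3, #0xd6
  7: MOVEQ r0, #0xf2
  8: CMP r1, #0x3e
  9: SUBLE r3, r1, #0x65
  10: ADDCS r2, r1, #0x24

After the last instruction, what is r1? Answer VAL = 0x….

VAL = 0x73

0: ✓ CMP  NZCV=1010
1: · MOVPL
2: ✓ MOVNE  r2←0x63
3: ✓ MOVCS  r1←0x73
4: ✓ CMP  NZCV=0010
5: · MOVEQ
6: ✓ MOVGT  r3←0xd6
7: · MOVEQ
8: ✓ CMP  NZCV=0010
9: · SUBLE
10: ✓ ADDCS  r2←0x97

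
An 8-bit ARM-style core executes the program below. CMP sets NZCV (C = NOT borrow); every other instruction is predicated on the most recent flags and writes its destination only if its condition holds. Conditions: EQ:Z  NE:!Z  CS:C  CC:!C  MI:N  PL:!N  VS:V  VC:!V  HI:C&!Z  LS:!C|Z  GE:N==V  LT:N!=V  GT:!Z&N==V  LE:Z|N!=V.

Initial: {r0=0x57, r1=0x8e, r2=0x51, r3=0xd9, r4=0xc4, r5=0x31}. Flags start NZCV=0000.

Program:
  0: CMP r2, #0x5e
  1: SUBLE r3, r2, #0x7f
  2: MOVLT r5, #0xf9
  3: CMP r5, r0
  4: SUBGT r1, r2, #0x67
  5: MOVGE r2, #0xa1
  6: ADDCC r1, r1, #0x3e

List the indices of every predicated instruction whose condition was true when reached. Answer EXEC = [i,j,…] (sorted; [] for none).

0: ✓ CMP  NZCV=1000
1: ✓ SUBLE  r3←0xd2
2: ✓ MOVLT  r5←0xf9
3: ✓ CMP  NZCV=1010
4: · SUBGT
5: · MOVGE
6: · ADDCC

EXEC = [1,2]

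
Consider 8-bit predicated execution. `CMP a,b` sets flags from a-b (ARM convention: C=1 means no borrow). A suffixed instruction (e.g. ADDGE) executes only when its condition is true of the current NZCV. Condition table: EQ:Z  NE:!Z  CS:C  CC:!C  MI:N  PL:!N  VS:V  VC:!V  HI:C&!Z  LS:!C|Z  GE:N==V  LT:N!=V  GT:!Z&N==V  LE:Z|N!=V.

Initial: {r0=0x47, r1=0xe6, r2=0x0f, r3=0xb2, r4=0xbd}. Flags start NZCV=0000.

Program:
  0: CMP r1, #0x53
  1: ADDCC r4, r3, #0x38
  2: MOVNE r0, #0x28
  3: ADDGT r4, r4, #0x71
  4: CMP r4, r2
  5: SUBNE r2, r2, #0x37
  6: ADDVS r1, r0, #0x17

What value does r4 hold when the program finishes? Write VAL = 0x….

VAL = 0xbd

0: ✓ CMP  NZCV=1010
1: · ADDCC
2: ✓ MOVNE  r0←0x28
3: · ADDGT
4: ✓ CMP  NZCV=1010
5: ✓ SUBNE  r2←0xd8
6: · ADDVS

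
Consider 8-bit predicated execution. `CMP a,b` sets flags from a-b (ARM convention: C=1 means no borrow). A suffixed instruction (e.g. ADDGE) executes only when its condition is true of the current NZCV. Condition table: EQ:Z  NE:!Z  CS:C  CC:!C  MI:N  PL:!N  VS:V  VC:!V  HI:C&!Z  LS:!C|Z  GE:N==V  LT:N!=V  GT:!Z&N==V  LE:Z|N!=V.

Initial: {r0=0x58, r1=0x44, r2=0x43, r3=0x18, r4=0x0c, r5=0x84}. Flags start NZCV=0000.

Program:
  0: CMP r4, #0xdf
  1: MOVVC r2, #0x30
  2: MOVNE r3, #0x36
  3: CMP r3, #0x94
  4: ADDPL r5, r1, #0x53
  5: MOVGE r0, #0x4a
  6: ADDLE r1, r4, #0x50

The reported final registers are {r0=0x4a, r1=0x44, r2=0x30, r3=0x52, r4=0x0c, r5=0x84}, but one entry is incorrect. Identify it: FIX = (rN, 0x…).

0: ✓ CMP  NZCV=0000
1: ✓ MOVVC  r2←0x30
2: ✓ MOVNE  r3←0x36
3: ✓ CMP  NZCV=1001
4: · ADDPL
5: ✓ MOVGE  r0←0x4a
6: · ADDLE

FIX = (r3, 0x36)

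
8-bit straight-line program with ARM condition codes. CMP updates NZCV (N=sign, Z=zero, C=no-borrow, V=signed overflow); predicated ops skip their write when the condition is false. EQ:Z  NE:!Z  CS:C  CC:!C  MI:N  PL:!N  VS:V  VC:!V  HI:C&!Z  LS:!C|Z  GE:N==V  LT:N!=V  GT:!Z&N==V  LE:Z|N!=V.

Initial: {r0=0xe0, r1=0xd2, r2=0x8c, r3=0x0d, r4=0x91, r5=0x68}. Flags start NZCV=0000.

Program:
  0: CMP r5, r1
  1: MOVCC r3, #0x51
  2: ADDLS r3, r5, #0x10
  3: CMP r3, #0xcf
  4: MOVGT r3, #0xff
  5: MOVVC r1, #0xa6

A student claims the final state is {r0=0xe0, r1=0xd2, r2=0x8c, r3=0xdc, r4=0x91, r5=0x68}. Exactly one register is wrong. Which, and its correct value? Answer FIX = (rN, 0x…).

FIX = (r3, 0xff)

[0] flags=1001 → (cmp)
[1] flags=1001 CC?T → r3=0x51
[2] flags=1001 LS?T → r3=0x78
[3] flags=1001 → (cmp)
[4] flags=1001 GT?T → r3=0xff
[5] flags=1001 VC?F → skip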